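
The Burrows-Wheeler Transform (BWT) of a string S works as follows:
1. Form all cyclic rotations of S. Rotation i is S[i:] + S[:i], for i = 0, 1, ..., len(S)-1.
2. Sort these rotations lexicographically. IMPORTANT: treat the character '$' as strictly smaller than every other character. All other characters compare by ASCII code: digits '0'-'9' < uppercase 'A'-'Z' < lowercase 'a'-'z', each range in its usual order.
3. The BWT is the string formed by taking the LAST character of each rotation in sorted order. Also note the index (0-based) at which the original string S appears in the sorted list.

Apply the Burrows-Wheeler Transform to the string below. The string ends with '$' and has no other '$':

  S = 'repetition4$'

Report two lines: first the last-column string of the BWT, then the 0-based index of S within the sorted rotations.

Answer: 4nrpttoie$ie
9

Derivation:
All 12 rotations (rotation i = S[i:]+S[:i]):
  rot[0] = repetition4$
  rot[1] = epetition4$r
  rot[2] = petition4$re
  rot[3] = etition4$rep
  rot[4] = tition4$repe
  rot[5] = ition4$repet
  rot[6] = tion4$repeti
  rot[7] = ion4$repetit
  rot[8] = on4$repetiti
  rot[9] = n4$repetitio
  rot[10] = 4$repetition
  rot[11] = $repetition4
Sorted (with $ < everything):
  sorted[0] = $repetition4  (last char: '4')
  sorted[1] = 4$repetition  (last char: 'n')
  sorted[2] = epetition4$r  (last char: 'r')
  sorted[3] = etition4$rep  (last char: 'p')
  sorted[4] = ion4$repetit  (last char: 't')
  sorted[5] = ition4$repet  (last char: 't')
  sorted[6] = n4$repetitio  (last char: 'o')
  sorted[7] = on4$repetiti  (last char: 'i')
  sorted[8] = petition4$re  (last char: 'e')
  sorted[9] = repetition4$  (last char: '$')
  sorted[10] = tion4$repeti  (last char: 'i')
  sorted[11] = tition4$repe  (last char: 'e')
Last column: 4nrpttoie$ie
Original string S is at sorted index 9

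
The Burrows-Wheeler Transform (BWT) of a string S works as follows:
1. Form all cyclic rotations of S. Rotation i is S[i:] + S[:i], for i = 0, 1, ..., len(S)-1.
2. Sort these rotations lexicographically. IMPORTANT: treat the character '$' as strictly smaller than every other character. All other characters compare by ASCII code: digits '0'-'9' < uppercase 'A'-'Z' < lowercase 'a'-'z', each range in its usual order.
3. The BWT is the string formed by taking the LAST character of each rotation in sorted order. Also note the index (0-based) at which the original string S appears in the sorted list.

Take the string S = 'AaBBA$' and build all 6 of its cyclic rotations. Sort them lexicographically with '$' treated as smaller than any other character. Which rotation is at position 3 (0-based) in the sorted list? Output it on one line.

All 6 rotations (rotation i = S[i:]+S[:i]):
  rot[0] = AaBBA$
  rot[1] = aBBA$A
  rot[2] = BBA$Aa
  rot[3] = BA$AaB
  rot[4] = A$AaBB
  rot[5] = $AaBBA
Sorted (with $ < everything):
  sorted[0] = $AaBBA
  sorted[1] = A$AaBB
  sorted[2] = AaBBA$
  sorted[3] = BA$AaB
  sorted[4] = BBA$Aa
  sorted[5] = aBBA$A
sorted[3] = BA$AaB

Answer: BA$AaB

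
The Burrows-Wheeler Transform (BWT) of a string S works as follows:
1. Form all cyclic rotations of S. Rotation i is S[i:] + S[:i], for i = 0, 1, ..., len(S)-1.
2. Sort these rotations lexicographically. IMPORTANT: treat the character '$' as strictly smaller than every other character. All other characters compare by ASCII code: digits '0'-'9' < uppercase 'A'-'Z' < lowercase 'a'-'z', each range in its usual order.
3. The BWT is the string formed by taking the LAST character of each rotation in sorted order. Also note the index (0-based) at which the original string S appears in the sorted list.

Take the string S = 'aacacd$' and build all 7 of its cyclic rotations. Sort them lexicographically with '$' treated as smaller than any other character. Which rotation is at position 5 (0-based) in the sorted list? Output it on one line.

Answer: cd$aaca

Derivation:
All 7 rotations (rotation i = S[i:]+S[:i]):
  rot[0] = aacacd$
  rot[1] = acacd$a
  rot[2] = cacd$aa
  rot[3] = acd$aac
  rot[4] = cd$aaca
  rot[5] = d$aacac
  rot[6] = $aacacd
Sorted (with $ < everything):
  sorted[0] = $aacacd
  sorted[1] = aacacd$
  sorted[2] = acacd$a
  sorted[3] = acd$aac
  sorted[4] = cacd$aa
  sorted[5] = cd$aaca
  sorted[6] = d$aacac
sorted[5] = cd$aaca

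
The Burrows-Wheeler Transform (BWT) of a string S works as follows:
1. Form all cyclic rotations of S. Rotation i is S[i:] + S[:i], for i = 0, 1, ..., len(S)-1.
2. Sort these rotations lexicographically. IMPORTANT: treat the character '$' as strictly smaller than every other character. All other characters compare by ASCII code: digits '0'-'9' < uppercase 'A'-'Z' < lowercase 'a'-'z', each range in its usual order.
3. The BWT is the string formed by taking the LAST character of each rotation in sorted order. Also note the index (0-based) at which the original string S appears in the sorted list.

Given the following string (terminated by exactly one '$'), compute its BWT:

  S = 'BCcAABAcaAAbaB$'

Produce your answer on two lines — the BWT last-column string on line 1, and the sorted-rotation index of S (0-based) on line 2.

All 15 rotations (rotation i = S[i:]+S[:i]):
  rot[0] = BCcAABAcaAAbaB$
  rot[1] = CcAABAcaAAbaB$B
  rot[2] = cAABAcaAAbaB$BC
  rot[3] = AABAcaAAbaB$BCc
  rot[4] = ABAcaAAbaB$BCcA
  rot[5] = BAcaAAbaB$BCcAA
  rot[6] = AcaAAbaB$BCcAAB
  rot[7] = caAAbaB$BCcAABA
  rot[8] = aAAbaB$BCcAABAc
  rot[9] = AAbaB$BCcAABAca
  rot[10] = AbaB$BCcAABAcaA
  rot[11] = baB$BCcAABAcaAA
  rot[12] = aB$BCcAABAcaAAb
  rot[13] = B$BCcAABAcaAAba
  rot[14] = $BCcAABAcaAAbaB
Sorted (with $ < everything):
  sorted[0] = $BCcAABAcaAAbaB  (last char: 'B')
  sorted[1] = AABAcaAAbaB$BCc  (last char: 'c')
  sorted[2] = AAbaB$BCcAABAca  (last char: 'a')
  sorted[3] = ABAcaAAbaB$BCcA  (last char: 'A')
  sorted[4] = AbaB$BCcAABAcaA  (last char: 'A')
  sorted[5] = AcaAAbaB$BCcAAB  (last char: 'B')
  sorted[6] = B$BCcAABAcaAAba  (last char: 'a')
  sorted[7] = BAcaAAbaB$BCcAA  (last char: 'A')
  sorted[8] = BCcAABAcaAAbaB$  (last char: '$')
  sorted[9] = CcAABAcaAAbaB$B  (last char: 'B')
  sorted[10] = aAAbaB$BCcAABAc  (last char: 'c')
  sorted[11] = aB$BCcAABAcaAAb  (last char: 'b')
  sorted[12] = baB$BCcAABAcaAA  (last char: 'A')
  sorted[13] = cAABAcaAAbaB$BC  (last char: 'C')
  sorted[14] = caAAbaB$BCcAABA  (last char: 'A')
Last column: BcaAABaA$BcbACA
Original string S is at sorted index 8

Answer: BcaAABaA$BcbACA
8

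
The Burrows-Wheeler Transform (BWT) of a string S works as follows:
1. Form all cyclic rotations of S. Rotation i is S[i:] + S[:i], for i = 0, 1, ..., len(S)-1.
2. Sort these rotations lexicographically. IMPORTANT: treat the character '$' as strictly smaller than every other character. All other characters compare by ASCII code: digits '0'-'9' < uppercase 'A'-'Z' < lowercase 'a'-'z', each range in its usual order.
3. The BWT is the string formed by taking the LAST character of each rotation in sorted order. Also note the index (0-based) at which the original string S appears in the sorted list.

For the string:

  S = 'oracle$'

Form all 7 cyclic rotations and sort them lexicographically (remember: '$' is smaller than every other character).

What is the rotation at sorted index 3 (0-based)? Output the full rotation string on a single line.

Answer: e$oracl

Derivation:
All 7 rotations (rotation i = S[i:]+S[:i]):
  rot[0] = oracle$
  rot[1] = racle$o
  rot[2] = acle$or
  rot[3] = cle$ora
  rot[4] = le$orac
  rot[5] = e$oracl
  rot[6] = $oracle
Sorted (with $ < everything):
  sorted[0] = $oracle
  sorted[1] = acle$or
  sorted[2] = cle$ora
  sorted[3] = e$oracl
  sorted[4] = le$orac
  sorted[5] = oracle$
  sorted[6] = racle$o
sorted[3] = e$oracl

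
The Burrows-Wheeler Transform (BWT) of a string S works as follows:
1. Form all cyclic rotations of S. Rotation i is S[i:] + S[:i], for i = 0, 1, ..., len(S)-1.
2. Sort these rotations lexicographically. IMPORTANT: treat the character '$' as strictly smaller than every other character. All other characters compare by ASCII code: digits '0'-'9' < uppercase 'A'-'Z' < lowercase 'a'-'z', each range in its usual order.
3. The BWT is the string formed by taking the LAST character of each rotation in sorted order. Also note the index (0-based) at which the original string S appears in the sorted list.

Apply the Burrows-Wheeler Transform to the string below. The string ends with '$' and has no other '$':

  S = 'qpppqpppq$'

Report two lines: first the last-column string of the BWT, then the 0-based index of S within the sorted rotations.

All 10 rotations (rotation i = S[i:]+S[:i]):
  rot[0] = qpppqpppq$
  rot[1] = pppqpppq$q
  rot[2] = ppqpppq$qp
  rot[3] = pqpppq$qpp
  rot[4] = qpppq$qppp
  rot[5] = pppq$qpppq
  rot[6] = ppq$qpppqp
  rot[7] = pq$qpppqpp
  rot[8] = q$qpppqppp
  rot[9] = $qpppqpppq
Sorted (with $ < everything):
  sorted[0] = $qpppqpppq  (last char: 'q')
  sorted[1] = pppq$qpppq  (last char: 'q')
  sorted[2] = pppqpppq$q  (last char: 'q')
  sorted[3] = ppq$qpppqp  (last char: 'p')
  sorted[4] = ppqpppq$qp  (last char: 'p')
  sorted[5] = pq$qpppqpp  (last char: 'p')
  sorted[6] = pqpppq$qpp  (last char: 'p')
  sorted[7] = q$qpppqppp  (last char: 'p')
  sorted[8] = qpppq$qppp  (last char: 'p')
  sorted[9] = qpppqpppq$  (last char: '$')
Last column: qqqpppppp$
Original string S is at sorted index 9

Answer: qqqpppppp$
9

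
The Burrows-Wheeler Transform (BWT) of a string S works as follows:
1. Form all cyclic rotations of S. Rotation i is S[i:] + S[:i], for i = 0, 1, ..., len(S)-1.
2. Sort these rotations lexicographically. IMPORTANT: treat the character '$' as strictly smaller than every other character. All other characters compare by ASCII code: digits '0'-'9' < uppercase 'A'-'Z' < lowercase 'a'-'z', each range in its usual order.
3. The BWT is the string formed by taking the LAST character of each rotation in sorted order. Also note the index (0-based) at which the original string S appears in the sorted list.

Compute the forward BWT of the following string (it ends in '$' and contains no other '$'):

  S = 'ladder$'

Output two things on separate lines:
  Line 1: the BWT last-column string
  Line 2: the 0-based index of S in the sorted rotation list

All 7 rotations (rotation i = S[i:]+S[:i]):
  rot[0] = ladder$
  rot[1] = adder$l
  rot[2] = dder$la
  rot[3] = der$lad
  rot[4] = er$ladd
  rot[5] = r$ladde
  rot[6] = $ladder
Sorted (with $ < everything):
  sorted[0] = $ladder  (last char: 'r')
  sorted[1] = adder$l  (last char: 'l')
  sorted[2] = dder$la  (last char: 'a')
  sorted[3] = der$lad  (last char: 'd')
  sorted[4] = er$ladd  (last char: 'd')
  sorted[5] = ladder$  (last char: '$')
  sorted[6] = r$ladde  (last char: 'e')
Last column: rladd$e
Original string S is at sorted index 5

Answer: rladd$e
5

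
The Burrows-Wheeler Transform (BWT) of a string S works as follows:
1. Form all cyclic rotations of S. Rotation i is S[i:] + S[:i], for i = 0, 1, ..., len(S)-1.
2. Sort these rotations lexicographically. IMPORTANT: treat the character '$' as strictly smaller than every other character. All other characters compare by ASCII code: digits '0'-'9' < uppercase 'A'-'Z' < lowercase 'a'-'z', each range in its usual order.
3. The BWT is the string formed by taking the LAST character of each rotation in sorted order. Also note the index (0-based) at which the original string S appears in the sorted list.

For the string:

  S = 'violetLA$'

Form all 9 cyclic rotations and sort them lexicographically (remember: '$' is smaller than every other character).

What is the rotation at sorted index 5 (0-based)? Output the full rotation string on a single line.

All 9 rotations (rotation i = S[i:]+S[:i]):
  rot[0] = violetLA$
  rot[1] = ioletLA$v
  rot[2] = oletLA$vi
  rot[3] = letLA$vio
  rot[4] = etLA$viol
  rot[5] = tLA$viole
  rot[6] = LA$violet
  rot[7] = A$violetL
  rot[8] = $violetLA
Sorted (with $ < everything):
  sorted[0] = $violetLA
  sorted[1] = A$violetL
  sorted[2] = LA$violet
  sorted[3] = etLA$viol
  sorted[4] = ioletLA$v
  sorted[5] = letLA$vio
  sorted[6] = oletLA$vi
  sorted[7] = tLA$viole
  sorted[8] = violetLA$
sorted[5] = letLA$vio

Answer: letLA$vio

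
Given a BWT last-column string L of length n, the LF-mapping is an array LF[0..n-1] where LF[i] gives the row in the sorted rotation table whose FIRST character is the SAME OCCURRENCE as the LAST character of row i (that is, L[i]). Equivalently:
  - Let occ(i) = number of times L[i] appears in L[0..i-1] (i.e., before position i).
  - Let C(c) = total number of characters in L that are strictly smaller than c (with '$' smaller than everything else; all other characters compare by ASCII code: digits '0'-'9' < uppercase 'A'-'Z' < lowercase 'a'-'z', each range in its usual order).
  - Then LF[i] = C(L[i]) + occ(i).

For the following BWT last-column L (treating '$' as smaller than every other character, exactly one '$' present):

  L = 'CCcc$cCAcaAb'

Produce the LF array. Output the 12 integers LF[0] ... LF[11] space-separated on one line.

Char counts: '$':1, 'A':2, 'C':3, 'a':1, 'b':1, 'c':4
C (first-col start): C('$')=0, C('A')=1, C('C')=3, C('a')=6, C('b')=7, C('c')=8
L[0]='C': occ=0, LF[0]=C('C')+0=3+0=3
L[1]='C': occ=1, LF[1]=C('C')+1=3+1=4
L[2]='c': occ=0, LF[2]=C('c')+0=8+0=8
L[3]='c': occ=1, LF[3]=C('c')+1=8+1=9
L[4]='$': occ=0, LF[4]=C('$')+0=0+0=0
L[5]='c': occ=2, LF[5]=C('c')+2=8+2=10
L[6]='C': occ=2, LF[6]=C('C')+2=3+2=5
L[7]='A': occ=0, LF[7]=C('A')+0=1+0=1
L[8]='c': occ=3, LF[8]=C('c')+3=8+3=11
L[9]='a': occ=0, LF[9]=C('a')+0=6+0=6
L[10]='A': occ=1, LF[10]=C('A')+1=1+1=2
L[11]='b': occ=0, LF[11]=C('b')+0=7+0=7

Answer: 3 4 8 9 0 10 5 1 11 6 2 7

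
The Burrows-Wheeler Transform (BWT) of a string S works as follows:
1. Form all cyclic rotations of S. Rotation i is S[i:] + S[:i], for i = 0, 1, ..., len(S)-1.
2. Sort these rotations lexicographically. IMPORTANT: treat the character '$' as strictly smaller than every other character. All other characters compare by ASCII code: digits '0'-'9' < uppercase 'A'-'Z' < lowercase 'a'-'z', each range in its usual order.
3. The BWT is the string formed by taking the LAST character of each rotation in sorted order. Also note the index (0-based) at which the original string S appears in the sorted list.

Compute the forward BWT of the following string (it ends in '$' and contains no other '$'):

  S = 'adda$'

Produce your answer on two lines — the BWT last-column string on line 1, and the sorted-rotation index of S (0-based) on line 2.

Answer: ad$da
2

Derivation:
All 5 rotations (rotation i = S[i:]+S[:i]):
  rot[0] = adda$
  rot[1] = dda$a
  rot[2] = da$ad
  rot[3] = a$add
  rot[4] = $adda
Sorted (with $ < everything):
  sorted[0] = $adda  (last char: 'a')
  sorted[1] = a$add  (last char: 'd')
  sorted[2] = adda$  (last char: '$')
  sorted[3] = da$ad  (last char: 'd')
  sorted[4] = dda$a  (last char: 'a')
Last column: ad$da
Original string S is at sorted index 2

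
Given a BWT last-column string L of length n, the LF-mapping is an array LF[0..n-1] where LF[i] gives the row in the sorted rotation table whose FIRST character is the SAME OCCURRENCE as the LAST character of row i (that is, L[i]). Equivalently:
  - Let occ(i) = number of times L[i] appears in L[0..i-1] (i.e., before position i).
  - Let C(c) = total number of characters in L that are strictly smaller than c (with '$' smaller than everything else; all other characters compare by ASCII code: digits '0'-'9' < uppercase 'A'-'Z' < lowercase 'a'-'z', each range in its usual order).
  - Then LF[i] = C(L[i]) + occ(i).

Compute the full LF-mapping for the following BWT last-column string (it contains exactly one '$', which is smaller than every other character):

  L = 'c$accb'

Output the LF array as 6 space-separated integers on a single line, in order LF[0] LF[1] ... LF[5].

Answer: 3 0 1 4 5 2

Derivation:
Char counts: '$':1, 'a':1, 'b':1, 'c':3
C (first-col start): C('$')=0, C('a')=1, C('b')=2, C('c')=3
L[0]='c': occ=0, LF[0]=C('c')+0=3+0=3
L[1]='$': occ=0, LF[1]=C('$')+0=0+0=0
L[2]='a': occ=0, LF[2]=C('a')+0=1+0=1
L[3]='c': occ=1, LF[3]=C('c')+1=3+1=4
L[4]='c': occ=2, LF[4]=C('c')+2=3+2=5
L[5]='b': occ=0, LF[5]=C('b')+0=2+0=2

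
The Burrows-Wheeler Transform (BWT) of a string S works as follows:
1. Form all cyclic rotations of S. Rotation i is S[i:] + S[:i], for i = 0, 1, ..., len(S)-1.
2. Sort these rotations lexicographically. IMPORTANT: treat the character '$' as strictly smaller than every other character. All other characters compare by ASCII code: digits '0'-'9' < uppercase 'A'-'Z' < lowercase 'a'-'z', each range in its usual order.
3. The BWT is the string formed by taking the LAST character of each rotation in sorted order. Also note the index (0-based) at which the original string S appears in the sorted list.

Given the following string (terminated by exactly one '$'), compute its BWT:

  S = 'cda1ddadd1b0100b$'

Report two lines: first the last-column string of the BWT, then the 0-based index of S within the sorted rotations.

All 17 rotations (rotation i = S[i:]+S[:i]):
  rot[0] = cda1ddadd1b0100b$
  rot[1] = da1ddadd1b0100b$c
  rot[2] = a1ddadd1b0100b$cd
  rot[3] = 1ddadd1b0100b$cda
  rot[4] = ddadd1b0100b$cda1
  rot[5] = dadd1b0100b$cda1d
  rot[6] = add1b0100b$cda1dd
  rot[7] = dd1b0100b$cda1dda
  rot[8] = d1b0100b$cda1ddad
  rot[9] = 1b0100b$cda1ddadd
  rot[10] = b0100b$cda1ddadd1
  rot[11] = 0100b$cda1ddadd1b
  rot[12] = 100b$cda1ddadd1b0
  rot[13] = 00b$cda1ddadd1b01
  rot[14] = 0b$cda1ddadd1b010
  rot[15] = b$cda1ddadd1b0100
  rot[16] = $cda1ddadd1b0100b
Sorted (with $ < everything):
  sorted[0] = $cda1ddadd1b0100b  (last char: 'b')
  sorted[1] = 00b$cda1ddadd1b01  (last char: '1')
  sorted[2] = 0100b$cda1ddadd1b  (last char: 'b')
  sorted[3] = 0b$cda1ddadd1b010  (last char: '0')
  sorted[4] = 100b$cda1ddadd1b0  (last char: '0')
  sorted[5] = 1b0100b$cda1ddadd  (last char: 'd')
  sorted[6] = 1ddadd1b0100b$cda  (last char: 'a')
  sorted[7] = a1ddadd1b0100b$cd  (last char: 'd')
  sorted[8] = add1b0100b$cda1dd  (last char: 'd')
  sorted[9] = b$cda1ddadd1b0100  (last char: '0')
  sorted[10] = b0100b$cda1ddadd1  (last char: '1')
  sorted[11] = cda1ddadd1b0100b$  (last char: '$')
  sorted[12] = d1b0100b$cda1ddad  (last char: 'd')
  sorted[13] = da1ddadd1b0100b$c  (last char: 'c')
  sorted[14] = dadd1b0100b$cda1d  (last char: 'd')
  sorted[15] = dd1b0100b$cda1dda  (last char: 'a')
  sorted[16] = ddadd1b0100b$cda1  (last char: '1')
Last column: b1b00dadd01$dcda1
Original string S is at sorted index 11

Answer: b1b00dadd01$dcda1
11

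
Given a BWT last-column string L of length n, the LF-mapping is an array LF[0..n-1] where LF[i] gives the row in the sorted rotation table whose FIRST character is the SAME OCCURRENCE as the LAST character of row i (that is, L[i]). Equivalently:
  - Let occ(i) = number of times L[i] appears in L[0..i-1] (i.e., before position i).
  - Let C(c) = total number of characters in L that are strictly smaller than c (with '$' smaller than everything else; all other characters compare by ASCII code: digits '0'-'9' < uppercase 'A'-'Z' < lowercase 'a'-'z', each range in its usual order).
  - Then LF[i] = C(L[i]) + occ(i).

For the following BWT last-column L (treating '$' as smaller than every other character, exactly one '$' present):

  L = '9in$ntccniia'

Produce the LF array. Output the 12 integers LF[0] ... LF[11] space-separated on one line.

Answer: 1 5 8 0 9 11 3 4 10 6 7 2

Derivation:
Char counts: '$':1, '9':1, 'a':1, 'c':2, 'i':3, 'n':3, 't':1
C (first-col start): C('$')=0, C('9')=1, C('a')=2, C('c')=3, C('i')=5, C('n')=8, C('t')=11
L[0]='9': occ=0, LF[0]=C('9')+0=1+0=1
L[1]='i': occ=0, LF[1]=C('i')+0=5+0=5
L[2]='n': occ=0, LF[2]=C('n')+0=8+0=8
L[3]='$': occ=0, LF[3]=C('$')+0=0+0=0
L[4]='n': occ=1, LF[4]=C('n')+1=8+1=9
L[5]='t': occ=0, LF[5]=C('t')+0=11+0=11
L[6]='c': occ=0, LF[6]=C('c')+0=3+0=3
L[7]='c': occ=1, LF[7]=C('c')+1=3+1=4
L[8]='n': occ=2, LF[8]=C('n')+2=8+2=10
L[9]='i': occ=1, LF[9]=C('i')+1=5+1=6
L[10]='i': occ=2, LF[10]=C('i')+2=5+2=7
L[11]='a': occ=0, LF[11]=C('a')+0=2+0=2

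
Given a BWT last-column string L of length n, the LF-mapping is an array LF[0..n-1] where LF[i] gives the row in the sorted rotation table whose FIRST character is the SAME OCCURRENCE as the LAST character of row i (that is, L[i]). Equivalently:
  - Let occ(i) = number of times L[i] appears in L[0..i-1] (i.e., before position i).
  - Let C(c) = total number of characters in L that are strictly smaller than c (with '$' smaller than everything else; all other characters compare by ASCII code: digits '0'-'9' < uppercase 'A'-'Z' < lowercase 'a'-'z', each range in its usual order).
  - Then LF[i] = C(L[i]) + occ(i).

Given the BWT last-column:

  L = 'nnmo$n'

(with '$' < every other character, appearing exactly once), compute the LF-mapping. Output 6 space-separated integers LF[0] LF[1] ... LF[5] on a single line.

Answer: 2 3 1 5 0 4

Derivation:
Char counts: '$':1, 'm':1, 'n':3, 'o':1
C (first-col start): C('$')=0, C('m')=1, C('n')=2, C('o')=5
L[0]='n': occ=0, LF[0]=C('n')+0=2+0=2
L[1]='n': occ=1, LF[1]=C('n')+1=2+1=3
L[2]='m': occ=0, LF[2]=C('m')+0=1+0=1
L[3]='o': occ=0, LF[3]=C('o')+0=5+0=5
L[4]='$': occ=0, LF[4]=C('$')+0=0+0=0
L[5]='n': occ=2, LF[5]=C('n')+2=2+2=4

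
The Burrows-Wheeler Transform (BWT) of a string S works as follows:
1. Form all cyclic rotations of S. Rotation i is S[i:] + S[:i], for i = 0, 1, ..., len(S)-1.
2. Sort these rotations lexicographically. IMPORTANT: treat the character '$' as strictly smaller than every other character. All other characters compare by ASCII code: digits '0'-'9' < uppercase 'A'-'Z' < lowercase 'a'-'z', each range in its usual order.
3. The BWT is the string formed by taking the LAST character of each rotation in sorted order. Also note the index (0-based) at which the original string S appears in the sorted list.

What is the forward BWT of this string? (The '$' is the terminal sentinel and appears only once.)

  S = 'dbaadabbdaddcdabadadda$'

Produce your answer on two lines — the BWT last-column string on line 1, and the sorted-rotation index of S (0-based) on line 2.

Answer: adbddabdddaabddcaab$daa
19

Derivation:
All 23 rotations (rotation i = S[i:]+S[:i]):
  rot[0] = dbaadabbdaddcdabadadda$
  rot[1] = baadabbdaddcdabadadda$d
  rot[2] = aadabbdaddcdabadadda$db
  rot[3] = adabbdaddcdabadadda$dba
  rot[4] = dabbdaddcdabadadda$dbaa
  rot[5] = abbdaddcdabadadda$dbaad
  rot[6] = bbdaddcdabadadda$dbaada
  rot[7] = bdaddcdabadadda$dbaadab
  rot[8] = daddcdabadadda$dbaadabb
  rot[9] = addcdabadadda$dbaadabbd
  rot[10] = ddcdabadadda$dbaadabbda
  rot[11] = dcdabadadda$dbaadabbdad
  rot[12] = cdabadadda$dbaadabbdadd
  rot[13] = dabadadda$dbaadabbdaddc
  rot[14] = abadadda$dbaadabbdaddcd
  rot[15] = badadda$dbaadabbdaddcda
  rot[16] = adadda$dbaadabbdaddcdab
  rot[17] = dadda$dbaadabbdaddcdaba
  rot[18] = adda$dbaadabbdaddcdabad
  rot[19] = dda$dbaadabbdaddcdabada
  rot[20] = da$dbaadabbdaddcdabadad
  rot[21] = a$dbaadabbdaddcdabadadd
  rot[22] = $dbaadabbdaddcdabadadda
Sorted (with $ < everything):
  sorted[0] = $dbaadabbdaddcdabadadda  (last char: 'a')
  sorted[1] = a$dbaadabbdaddcdabadadd  (last char: 'd')
  sorted[2] = aadabbdaddcdabadadda$db  (last char: 'b')
  sorted[3] = abadadda$dbaadabbdaddcd  (last char: 'd')
  sorted[4] = abbdaddcdabadadda$dbaad  (last char: 'd')
  sorted[5] = adabbdaddcdabadadda$dba  (last char: 'a')
  sorted[6] = adadda$dbaadabbdaddcdab  (last char: 'b')
  sorted[7] = adda$dbaadabbdaddcdabad  (last char: 'd')
  sorted[8] = addcdabadadda$dbaadabbd  (last char: 'd')
  sorted[9] = baadabbdaddcdabadadda$d  (last char: 'd')
  sorted[10] = badadda$dbaadabbdaddcda  (last char: 'a')
  sorted[11] = bbdaddcdabadadda$dbaada  (last char: 'a')
  sorted[12] = bdaddcdabadadda$dbaadab  (last char: 'b')
  sorted[13] = cdabadadda$dbaadabbdadd  (last char: 'd')
  sorted[14] = da$dbaadabbdaddcdabadad  (last char: 'd')
  sorted[15] = dabadadda$dbaadabbdaddc  (last char: 'c')
  sorted[16] = dabbdaddcdabadadda$dbaa  (last char: 'a')
  sorted[17] = dadda$dbaadabbdaddcdaba  (last char: 'a')
  sorted[18] = daddcdabadadda$dbaadabb  (last char: 'b')
  sorted[19] = dbaadabbdaddcdabadadda$  (last char: '$')
  sorted[20] = dcdabadadda$dbaadabbdad  (last char: 'd')
  sorted[21] = dda$dbaadabbdaddcdabada  (last char: 'a')
  sorted[22] = ddcdabadadda$dbaadabbda  (last char: 'a')
Last column: adbddabdddaabddcaab$daa
Original string S is at sorted index 19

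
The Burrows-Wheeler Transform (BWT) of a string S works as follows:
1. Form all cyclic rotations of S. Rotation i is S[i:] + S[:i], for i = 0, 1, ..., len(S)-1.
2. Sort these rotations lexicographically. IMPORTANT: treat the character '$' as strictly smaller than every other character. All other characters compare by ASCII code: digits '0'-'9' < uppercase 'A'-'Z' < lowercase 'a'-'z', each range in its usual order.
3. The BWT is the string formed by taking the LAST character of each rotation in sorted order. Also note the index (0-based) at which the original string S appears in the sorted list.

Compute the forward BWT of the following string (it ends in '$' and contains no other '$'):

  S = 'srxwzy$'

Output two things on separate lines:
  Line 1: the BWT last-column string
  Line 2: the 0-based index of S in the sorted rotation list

Answer: ys$xrzw
2

Derivation:
All 7 rotations (rotation i = S[i:]+S[:i]):
  rot[0] = srxwzy$
  rot[1] = rxwzy$s
  rot[2] = xwzy$sr
  rot[3] = wzy$srx
  rot[4] = zy$srxw
  rot[5] = y$srxwz
  rot[6] = $srxwzy
Sorted (with $ < everything):
  sorted[0] = $srxwzy  (last char: 'y')
  sorted[1] = rxwzy$s  (last char: 's')
  sorted[2] = srxwzy$  (last char: '$')
  sorted[3] = wzy$srx  (last char: 'x')
  sorted[4] = xwzy$sr  (last char: 'r')
  sorted[5] = y$srxwz  (last char: 'z')
  sorted[6] = zy$srxw  (last char: 'w')
Last column: ys$xrzw
Original string S is at sorted index 2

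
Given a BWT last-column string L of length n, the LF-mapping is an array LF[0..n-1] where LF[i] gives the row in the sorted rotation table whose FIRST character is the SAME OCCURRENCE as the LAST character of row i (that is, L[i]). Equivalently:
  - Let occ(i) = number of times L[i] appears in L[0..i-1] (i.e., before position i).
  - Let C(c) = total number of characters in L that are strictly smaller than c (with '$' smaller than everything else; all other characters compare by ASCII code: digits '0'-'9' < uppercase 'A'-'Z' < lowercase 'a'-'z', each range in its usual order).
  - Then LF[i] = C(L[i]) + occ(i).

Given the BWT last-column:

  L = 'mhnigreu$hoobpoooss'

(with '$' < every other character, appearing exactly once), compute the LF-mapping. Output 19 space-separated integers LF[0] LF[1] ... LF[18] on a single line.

Answer: 7 4 8 6 3 15 2 18 0 5 9 10 1 14 11 12 13 16 17

Derivation:
Char counts: '$':1, 'b':1, 'e':1, 'g':1, 'h':2, 'i':1, 'm':1, 'n':1, 'o':5, 'p':1, 'r':1, 's':2, 'u':1
C (first-col start): C('$')=0, C('b')=1, C('e')=2, C('g')=3, C('h')=4, C('i')=6, C('m')=7, C('n')=8, C('o')=9, C('p')=14, C('r')=15, C('s')=16, C('u')=18
L[0]='m': occ=0, LF[0]=C('m')+0=7+0=7
L[1]='h': occ=0, LF[1]=C('h')+0=4+0=4
L[2]='n': occ=0, LF[2]=C('n')+0=8+0=8
L[3]='i': occ=0, LF[3]=C('i')+0=6+0=6
L[4]='g': occ=0, LF[4]=C('g')+0=3+0=3
L[5]='r': occ=0, LF[5]=C('r')+0=15+0=15
L[6]='e': occ=0, LF[6]=C('e')+0=2+0=2
L[7]='u': occ=0, LF[7]=C('u')+0=18+0=18
L[8]='$': occ=0, LF[8]=C('$')+0=0+0=0
L[9]='h': occ=1, LF[9]=C('h')+1=4+1=5
L[10]='o': occ=0, LF[10]=C('o')+0=9+0=9
L[11]='o': occ=1, LF[11]=C('o')+1=9+1=10
L[12]='b': occ=0, LF[12]=C('b')+0=1+0=1
L[13]='p': occ=0, LF[13]=C('p')+0=14+0=14
L[14]='o': occ=2, LF[14]=C('o')+2=9+2=11
L[15]='o': occ=3, LF[15]=C('o')+3=9+3=12
L[16]='o': occ=4, LF[16]=C('o')+4=9+4=13
L[17]='s': occ=0, LF[17]=C('s')+0=16+0=16
L[18]='s': occ=1, LF[18]=C('s')+1=16+1=17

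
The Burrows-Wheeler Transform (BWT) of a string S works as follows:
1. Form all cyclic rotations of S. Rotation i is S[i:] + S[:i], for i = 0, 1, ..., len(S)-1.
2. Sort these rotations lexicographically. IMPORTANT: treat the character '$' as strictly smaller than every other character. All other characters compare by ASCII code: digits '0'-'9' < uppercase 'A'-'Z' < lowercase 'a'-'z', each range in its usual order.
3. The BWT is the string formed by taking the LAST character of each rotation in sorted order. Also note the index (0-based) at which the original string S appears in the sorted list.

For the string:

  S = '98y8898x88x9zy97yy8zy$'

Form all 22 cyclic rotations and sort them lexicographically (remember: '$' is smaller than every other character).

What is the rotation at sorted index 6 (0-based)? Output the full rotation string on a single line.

All 22 rotations (rotation i = S[i:]+S[:i]):
  rot[0] = 98y8898x88x9zy97yy8zy$
  rot[1] = 8y8898x88x9zy97yy8zy$9
  rot[2] = y8898x88x9zy97yy8zy$98
  rot[3] = 8898x88x9zy97yy8zy$98y
  rot[4] = 898x88x9zy97yy8zy$98y8
  rot[5] = 98x88x9zy97yy8zy$98y88
  rot[6] = 8x88x9zy97yy8zy$98y889
  rot[7] = x88x9zy97yy8zy$98y8898
  rot[8] = 88x9zy97yy8zy$98y8898x
  rot[9] = 8x9zy97yy8zy$98y8898x8
  rot[10] = x9zy97yy8zy$98y8898x88
  rot[11] = 9zy97yy8zy$98y8898x88x
  rot[12] = zy97yy8zy$98y8898x88x9
  rot[13] = y97yy8zy$98y8898x88x9z
  rot[14] = 97yy8zy$98y8898x88x9zy
  rot[15] = 7yy8zy$98y8898x88x9zy9
  rot[16] = yy8zy$98y8898x88x9zy97
  rot[17] = y8zy$98y8898x88x9zy97y
  rot[18] = 8zy$98y8898x88x9zy97yy
  rot[19] = zy$98y8898x88x9zy97yy8
  rot[20] = y$98y8898x88x9zy97yy8z
  rot[21] = $98y8898x88x9zy97yy8zy
Sorted (with $ < everything):
  sorted[0] = $98y8898x88x9zy97yy8zy
  sorted[1] = 7yy8zy$98y8898x88x9zy9
  sorted[2] = 8898x88x9zy97yy8zy$98y
  sorted[3] = 88x9zy97yy8zy$98y8898x
  sorted[4] = 898x88x9zy97yy8zy$98y8
  sorted[5] = 8x88x9zy97yy8zy$98y889
  sorted[6] = 8x9zy97yy8zy$98y8898x8
  sorted[7] = 8y8898x88x9zy97yy8zy$9
  sorted[8] = 8zy$98y8898x88x9zy97yy
  sorted[9] = 97yy8zy$98y8898x88x9zy
  sorted[10] = 98x88x9zy97yy8zy$98y88
  sorted[11] = 98y8898x88x9zy97yy8zy$
  sorted[12] = 9zy97yy8zy$98y8898x88x
  sorted[13] = x88x9zy97yy8zy$98y8898
  sorted[14] = x9zy97yy8zy$98y8898x88
  sorted[15] = y$98y8898x88x9zy97yy8z
  sorted[16] = y8898x88x9zy97yy8zy$98
  sorted[17] = y8zy$98y8898x88x9zy97y
  sorted[18] = y97yy8zy$98y8898x88x9z
  sorted[19] = yy8zy$98y8898x88x9zy97
  sorted[20] = zy$98y8898x88x9zy97yy8
  sorted[21] = zy97yy8zy$98y8898x88x9
sorted[6] = 8x9zy97yy8zy$98y8898x8

Answer: 8x9zy97yy8zy$98y8898x8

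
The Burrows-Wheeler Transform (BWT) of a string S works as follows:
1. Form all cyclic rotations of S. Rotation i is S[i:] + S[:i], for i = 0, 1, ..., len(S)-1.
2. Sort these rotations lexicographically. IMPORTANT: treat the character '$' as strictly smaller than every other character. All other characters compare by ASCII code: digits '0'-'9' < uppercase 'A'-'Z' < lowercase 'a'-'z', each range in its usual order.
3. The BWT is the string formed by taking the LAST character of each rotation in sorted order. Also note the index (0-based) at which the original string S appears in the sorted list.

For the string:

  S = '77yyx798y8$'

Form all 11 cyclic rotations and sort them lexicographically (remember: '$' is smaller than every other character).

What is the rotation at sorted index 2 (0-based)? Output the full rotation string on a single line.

All 11 rotations (rotation i = S[i:]+S[:i]):
  rot[0] = 77yyx798y8$
  rot[1] = 7yyx798y8$7
  rot[2] = yyx798y8$77
  rot[3] = yx798y8$77y
  rot[4] = x798y8$77yy
  rot[5] = 798y8$77yyx
  rot[6] = 98y8$77yyx7
  rot[7] = 8y8$77yyx79
  rot[8] = y8$77yyx798
  rot[9] = 8$77yyx798y
  rot[10] = $77yyx798y8
Sorted (with $ < everything):
  sorted[0] = $77yyx798y8
  sorted[1] = 77yyx798y8$
  sorted[2] = 798y8$77yyx
  sorted[3] = 7yyx798y8$7
  sorted[4] = 8$77yyx798y
  sorted[5] = 8y8$77yyx79
  sorted[6] = 98y8$77yyx7
  sorted[7] = x798y8$77yy
  sorted[8] = y8$77yyx798
  sorted[9] = yx798y8$77y
  sorted[10] = yyx798y8$77
sorted[2] = 798y8$77yyx

Answer: 798y8$77yyx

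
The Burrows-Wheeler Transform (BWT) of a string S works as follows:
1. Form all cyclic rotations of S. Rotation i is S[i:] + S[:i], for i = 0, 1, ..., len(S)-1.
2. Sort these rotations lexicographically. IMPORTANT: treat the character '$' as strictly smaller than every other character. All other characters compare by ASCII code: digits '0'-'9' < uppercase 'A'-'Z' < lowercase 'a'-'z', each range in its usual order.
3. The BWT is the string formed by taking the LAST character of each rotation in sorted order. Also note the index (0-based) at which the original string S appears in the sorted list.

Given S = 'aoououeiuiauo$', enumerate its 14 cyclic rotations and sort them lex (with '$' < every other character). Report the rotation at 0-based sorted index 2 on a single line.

Answer: auo$aoououeiui

Derivation:
All 14 rotations (rotation i = S[i:]+S[:i]):
  rot[0] = aoououeiuiauo$
  rot[1] = oououeiuiauo$a
  rot[2] = ououeiuiauo$ao
  rot[3] = uoueiuiauo$aoo
  rot[4] = oueiuiauo$aoou
  rot[5] = ueiuiauo$aoouo
  rot[6] = eiuiauo$aoouou
  rot[7] = iuiauo$aoououe
  rot[8] = uiauo$aoououei
  rot[9] = iauo$aoououeiu
  rot[10] = auo$aoououeiui
  rot[11] = uo$aoououeiuia
  rot[12] = o$aoououeiuiau
  rot[13] = $aoououeiuiauo
Sorted (with $ < everything):
  sorted[0] = $aoououeiuiauo
  sorted[1] = aoououeiuiauo$
  sorted[2] = auo$aoououeiui
  sorted[3] = eiuiauo$aoouou
  sorted[4] = iauo$aoououeiu
  sorted[5] = iuiauo$aoououe
  sorted[6] = o$aoououeiuiau
  sorted[7] = oououeiuiauo$a
  sorted[8] = oueiuiauo$aoou
  sorted[9] = ououeiuiauo$ao
  sorted[10] = ueiuiauo$aoouo
  sorted[11] = uiauo$aoououei
  sorted[12] = uo$aoououeiuia
  sorted[13] = uoueiuiauo$aoo
sorted[2] = auo$aoououeiui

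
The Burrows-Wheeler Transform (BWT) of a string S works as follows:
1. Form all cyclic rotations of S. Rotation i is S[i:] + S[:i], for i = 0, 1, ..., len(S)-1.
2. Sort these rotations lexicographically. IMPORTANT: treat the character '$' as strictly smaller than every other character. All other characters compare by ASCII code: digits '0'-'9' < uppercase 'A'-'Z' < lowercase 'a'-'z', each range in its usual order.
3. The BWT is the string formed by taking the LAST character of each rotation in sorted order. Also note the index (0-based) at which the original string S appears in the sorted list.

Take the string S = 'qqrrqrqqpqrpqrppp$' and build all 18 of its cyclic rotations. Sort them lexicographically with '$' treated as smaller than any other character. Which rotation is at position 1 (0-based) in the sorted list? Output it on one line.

All 18 rotations (rotation i = S[i:]+S[:i]):
  rot[0] = qqrrqrqqpqrpqrppp$
  rot[1] = qrrqrqqpqrpqrppp$q
  rot[2] = rrqrqqpqrpqrppp$qq
  rot[3] = rqrqqpqrpqrppp$qqr
  rot[4] = qrqqpqrpqrppp$qqrr
  rot[5] = rqqpqrpqrppp$qqrrq
  rot[6] = qqpqrpqrppp$qqrrqr
  rot[7] = qpqrpqrppp$qqrrqrq
  rot[8] = pqrpqrppp$qqrrqrqq
  rot[9] = qrpqrppp$qqrrqrqqp
  rot[10] = rpqrppp$qqrrqrqqpq
  rot[11] = pqrppp$qqrrqrqqpqr
  rot[12] = qrppp$qqrrqrqqpqrp
  rot[13] = rppp$qqrrqrqqpqrpq
  rot[14] = ppp$qqrrqrqqpqrpqr
  rot[15] = pp$qqrrqrqqpqrpqrp
  rot[16] = p$qqrrqrqqpqrpqrpp
  rot[17] = $qqrrqrqqpqrpqrppp
Sorted (with $ < everything):
  sorted[0] = $qqrrqrqqpqrpqrppp
  sorted[1] = p$qqrrqrqqpqrpqrpp
  sorted[2] = pp$qqrrqrqqpqrpqrp
  sorted[3] = ppp$qqrrqrqqpqrpqr
  sorted[4] = pqrppp$qqrrqrqqpqr
  sorted[5] = pqrpqrppp$qqrrqrqq
  sorted[6] = qpqrpqrppp$qqrrqrq
  sorted[7] = qqpqrpqrppp$qqrrqr
  sorted[8] = qqrrqrqqpqrpqrppp$
  sorted[9] = qrppp$qqrrqrqqpqrp
  sorted[10] = qrpqrppp$qqrrqrqqp
  sorted[11] = qrqqpqrpqrppp$qqrr
  sorted[12] = qrrqrqqpqrpqrppp$q
  sorted[13] = rppp$qqrrqrqqpqrpq
  sorted[14] = rpqrppp$qqrrqrqqpq
  sorted[15] = rqqpqrpqrppp$qqrrq
  sorted[16] = rqrqqpqrpqrppp$qqr
  sorted[17] = rrqrqqpqrpqrppp$qq
sorted[1] = p$qqrrqrqqpqrpqrpp

Answer: p$qqrrqrqqpqrpqrpp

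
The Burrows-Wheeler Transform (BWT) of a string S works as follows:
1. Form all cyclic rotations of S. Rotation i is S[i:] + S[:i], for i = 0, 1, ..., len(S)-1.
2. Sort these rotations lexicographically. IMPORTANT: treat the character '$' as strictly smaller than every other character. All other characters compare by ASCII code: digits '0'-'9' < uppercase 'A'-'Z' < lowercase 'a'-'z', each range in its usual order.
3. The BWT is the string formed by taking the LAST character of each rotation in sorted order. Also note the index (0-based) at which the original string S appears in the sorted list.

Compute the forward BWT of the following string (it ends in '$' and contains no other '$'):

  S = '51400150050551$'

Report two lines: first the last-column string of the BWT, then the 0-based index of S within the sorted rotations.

All 15 rotations (rotation i = S[i:]+S[:i]):
  rot[0] = 51400150050551$
  rot[1] = 1400150050551$5
  rot[2] = 400150050551$51
  rot[3] = 00150050551$514
  rot[4] = 0150050551$5140
  rot[5] = 150050551$51400
  rot[6] = 50050551$514001
  rot[7] = 0050551$5140015
  rot[8] = 050551$51400150
  rot[9] = 50551$514001500
  rot[10] = 0551$5140015005
  rot[11] = 551$51400150050
  rot[12] = 51$514001500505
  rot[13] = 1$5140015005055
  rot[14] = $51400150050551
Sorted (with $ < everything):
  sorted[0] = $51400150050551  (last char: '1')
  sorted[1] = 00150050551$514  (last char: '4')
  sorted[2] = 0050551$5140015  (last char: '5')
  sorted[3] = 0150050551$5140  (last char: '0')
  sorted[4] = 050551$51400150  (last char: '0')
  sorted[5] = 0551$5140015005  (last char: '5')
  sorted[6] = 1$5140015005055  (last char: '5')
  sorted[7] = 1400150050551$5  (last char: '5')
  sorted[8] = 150050551$51400  (last char: '0')
  sorted[9] = 400150050551$51  (last char: '1')
  sorted[10] = 50050551$514001  (last char: '1')
  sorted[11] = 50551$514001500  (last char: '0')
  sorted[12] = 51$514001500505  (last char: '5')
  sorted[13] = 51400150050551$  (last char: '$')
  sorted[14] = 551$51400150050  (last char: '0')
Last column: 1450055501105$0
Original string S is at sorted index 13

Answer: 1450055501105$0
13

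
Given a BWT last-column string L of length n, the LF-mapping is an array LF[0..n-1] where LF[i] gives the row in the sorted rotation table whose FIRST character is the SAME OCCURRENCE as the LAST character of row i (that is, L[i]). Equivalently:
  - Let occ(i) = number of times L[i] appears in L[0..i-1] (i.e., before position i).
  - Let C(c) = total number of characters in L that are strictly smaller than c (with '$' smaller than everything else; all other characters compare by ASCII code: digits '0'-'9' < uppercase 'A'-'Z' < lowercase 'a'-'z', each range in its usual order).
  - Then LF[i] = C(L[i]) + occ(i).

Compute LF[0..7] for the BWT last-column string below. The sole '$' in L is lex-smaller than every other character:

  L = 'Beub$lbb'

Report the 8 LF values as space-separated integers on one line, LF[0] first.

Answer: 1 5 7 2 0 6 3 4

Derivation:
Char counts: '$':1, 'B':1, 'b':3, 'e':1, 'l':1, 'u':1
C (first-col start): C('$')=0, C('B')=1, C('b')=2, C('e')=5, C('l')=6, C('u')=7
L[0]='B': occ=0, LF[0]=C('B')+0=1+0=1
L[1]='e': occ=0, LF[1]=C('e')+0=5+0=5
L[2]='u': occ=0, LF[2]=C('u')+0=7+0=7
L[3]='b': occ=0, LF[3]=C('b')+0=2+0=2
L[4]='$': occ=0, LF[4]=C('$')+0=0+0=0
L[5]='l': occ=0, LF[5]=C('l')+0=6+0=6
L[6]='b': occ=1, LF[6]=C('b')+1=2+1=3
L[7]='b': occ=2, LF[7]=C('b')+2=2+2=4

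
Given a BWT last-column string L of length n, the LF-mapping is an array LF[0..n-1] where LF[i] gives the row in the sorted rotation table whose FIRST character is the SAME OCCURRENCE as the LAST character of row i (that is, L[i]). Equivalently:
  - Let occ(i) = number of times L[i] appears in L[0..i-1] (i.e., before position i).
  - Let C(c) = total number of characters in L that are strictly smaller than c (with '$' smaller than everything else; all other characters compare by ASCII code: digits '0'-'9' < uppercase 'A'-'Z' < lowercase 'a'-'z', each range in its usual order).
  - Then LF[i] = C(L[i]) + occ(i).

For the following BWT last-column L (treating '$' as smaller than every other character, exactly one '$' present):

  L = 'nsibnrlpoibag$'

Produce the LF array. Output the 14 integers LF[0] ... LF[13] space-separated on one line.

Answer: 8 13 5 2 9 12 7 11 10 6 3 1 4 0

Derivation:
Char counts: '$':1, 'a':1, 'b':2, 'g':1, 'i':2, 'l':1, 'n':2, 'o':1, 'p':1, 'r':1, 's':1
C (first-col start): C('$')=0, C('a')=1, C('b')=2, C('g')=4, C('i')=5, C('l')=7, C('n')=8, C('o')=10, C('p')=11, C('r')=12, C('s')=13
L[0]='n': occ=0, LF[0]=C('n')+0=8+0=8
L[1]='s': occ=0, LF[1]=C('s')+0=13+0=13
L[2]='i': occ=0, LF[2]=C('i')+0=5+0=5
L[3]='b': occ=0, LF[3]=C('b')+0=2+0=2
L[4]='n': occ=1, LF[4]=C('n')+1=8+1=9
L[5]='r': occ=0, LF[5]=C('r')+0=12+0=12
L[6]='l': occ=0, LF[6]=C('l')+0=7+0=7
L[7]='p': occ=0, LF[7]=C('p')+0=11+0=11
L[8]='o': occ=0, LF[8]=C('o')+0=10+0=10
L[9]='i': occ=1, LF[9]=C('i')+1=5+1=6
L[10]='b': occ=1, LF[10]=C('b')+1=2+1=3
L[11]='a': occ=0, LF[11]=C('a')+0=1+0=1
L[12]='g': occ=0, LF[12]=C('g')+0=4+0=4
L[13]='$': occ=0, LF[13]=C('$')+0=0+0=0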